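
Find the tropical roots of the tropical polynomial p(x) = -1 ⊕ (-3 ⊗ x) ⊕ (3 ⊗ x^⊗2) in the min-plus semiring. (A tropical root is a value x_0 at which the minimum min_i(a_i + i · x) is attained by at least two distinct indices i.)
Roots: {-6, 2}

Each tropical root is a break point of the lower envelope of the lines y = a_i + i · x (there are 3 lines, with slopes 0, 1, ..., 2). Only the lines that attain the minimum somewhere contribute to roots; other lines are dominated. Here the surviving (envelope) indices are i = 2, i = 1, i = 0.
Intersections between consecutive envelope lines give the roots: for adjacent envelope indices i < j the intersection is x = (a_i − a_j) / (j − i). Reading off the sorted break points: {-6, 2}.
Verification: at each break x_0, at least two indices attain the minimum of min_i(a_i + i · x_0).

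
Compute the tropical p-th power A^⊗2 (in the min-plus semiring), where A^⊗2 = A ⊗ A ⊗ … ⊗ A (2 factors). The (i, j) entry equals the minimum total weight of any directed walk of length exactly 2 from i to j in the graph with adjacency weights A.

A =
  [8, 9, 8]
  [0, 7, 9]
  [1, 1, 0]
A^⊗2 =
  [9, 9, 8]
  [7, 9, 8]
  [1, 1, 0]

Each entry (A^⊗2)_ij equals the minimum over all length-2 walks i = v_0 → v_1 → … → v_2 = j of Σ_t A[v_t][v_{t+1}]. For example, for (i, j) = (0, 2) we minimise over 3 possible intermediate vertex sequences; the minimum is 8, attained along the walk 0 → 2 → 2.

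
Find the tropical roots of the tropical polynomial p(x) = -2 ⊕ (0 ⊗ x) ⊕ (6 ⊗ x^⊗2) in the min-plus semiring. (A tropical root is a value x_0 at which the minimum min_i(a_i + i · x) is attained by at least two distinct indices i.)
Roots: {-6, -2}

Each tropical root is a break point of the lower envelope of the lines y = a_i + i · x (there are 3 lines, with slopes 0, 1, ..., 2). Only the lines that attain the minimum somewhere contribute to roots; other lines are dominated. Here the surviving (envelope) indices are i = 2, i = 1, i = 0.
Intersections between consecutive envelope lines give the roots: for adjacent envelope indices i < j the intersection is x = (a_i − a_j) / (j − i). Reading off the sorted break points: {-6, -2}.
Verification: at each break x_0, at least two indices attain the minimum of min_i(a_i + i · x_0).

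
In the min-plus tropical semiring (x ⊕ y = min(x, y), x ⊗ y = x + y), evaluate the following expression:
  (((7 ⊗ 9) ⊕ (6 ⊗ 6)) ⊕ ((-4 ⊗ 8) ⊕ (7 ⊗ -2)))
(((7 ⊗ 9) ⊕ (6 ⊗ 6)) ⊕ ((-4 ⊗ 8) ⊕ (7 ⊗ -2))) = 4

Expand innermost to outermost. Recall ⊕ takes the minimum of its arguments and ⊗ takes their sum. Working out the expression (((7 ⊗ 9) ⊕ (6 ⊗ 6)) ⊕ ((-4 ⊗ 8) ⊕ (7 ⊗ -2))) gives 4.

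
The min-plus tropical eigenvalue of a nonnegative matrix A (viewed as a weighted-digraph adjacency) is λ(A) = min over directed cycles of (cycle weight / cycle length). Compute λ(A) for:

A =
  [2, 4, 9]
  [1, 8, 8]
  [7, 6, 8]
λ(A) = 2

Enumerate directed cycles and compute their means (weight / length). Sample:
  cycle 0 → 0: weight = 2, length = 1, mean = 2/1 ≈ 2.000
  cycle 1 → 1: weight = 8, length = 1, mean = 8/1 ≈ 8.000
  cycle 2 → 2: weight = 8, length = 1, mean = 8/1 ≈ 8.000
  cycle 0 → 1 → 0: weight = 5, length = 2, mean = 5/2 ≈ 2.500
  cycle 0 → 2 → 0: weight = 16, length = 2, mean = 16/2 ≈ 8.000
  cycle 1 → 0 → 1: weight = 5, length = 2, mean = 5/2 ≈ 2.500
Minimum mean = 2.000, attained e.g. along the cycle 0 → 0 with weight 2 and length 1. So λ(A) = 2/1 = 2.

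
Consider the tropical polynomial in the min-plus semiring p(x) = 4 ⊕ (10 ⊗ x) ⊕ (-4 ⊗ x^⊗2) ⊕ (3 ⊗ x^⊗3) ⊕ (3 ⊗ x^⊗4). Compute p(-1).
p(-1) = -6

A tropical monomial a ⊗ x^⊗i evaluates to a + i · x. Evaluating each term at x = -1:
  Term 0 contributes 4 + 0 · -1 = 4
  Term 1 contributes 10 + 1 · -1 = 9
  Term 2 contributes -4 + 2 · -1 = -6
  Term 3 contributes 3 + 3 · -1 = 0
  Term 4 contributes 3 + 4 · -1 = -1
p(-1) = ⊕ of these = min[4, 9, -6, 0, -1] = -6.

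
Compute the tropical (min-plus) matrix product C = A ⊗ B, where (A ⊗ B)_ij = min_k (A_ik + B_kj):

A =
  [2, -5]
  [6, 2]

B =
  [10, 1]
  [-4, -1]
A ⊗ B =
  [-9, -6]
  [-2, 1]

Apply the min-plus product entry-by-entry:
  C[0][0] = min over k of (A[0][0] + B[0][0] = 2 + 10 = 12, A[0][1] + B[1][0] = -5 + -4 = -9) = -9 (attained at k = 1)
  C[0][1] = min over k of (A[0][0] + B[0][1] = 2 + 1 = 3, A[0][1] + B[1][1] = -5 + -1 = -6) = -6 (attained at k = 1)
  C[1][0] = min over k of (A[1][0] + B[0][0] = 6 + 10 = 16, A[1][1] + B[1][0] = 2 + -4 = -2) = -2 (attained at k = 1)
  C[1][1] = min over k of (A[1][0] + B[0][1] = 6 + 1 = 7, A[1][1] + B[1][1] = 2 + -1 = 1) = 1 (attained at k = 1)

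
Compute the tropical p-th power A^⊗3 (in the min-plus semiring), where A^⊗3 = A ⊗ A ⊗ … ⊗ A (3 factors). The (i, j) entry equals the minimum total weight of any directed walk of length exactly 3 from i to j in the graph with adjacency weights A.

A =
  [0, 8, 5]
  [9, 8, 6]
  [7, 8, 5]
A^⊗3 =
  [0, 8, 5]
  [9, 17, 14]
  [7, 15, 12]

Each entry (A^⊗3)_ij equals the minimum over all length-3 walks i = v_0 → v_1 → … → v_3 = j of Σ_t A[v_t][v_{t+1}]. For example, for (i, j) = (0, 2) we minimise over 9 possible intermediate vertex sequences; the minimum is 5, attained along the walk 0 → 0 → 0 → 2.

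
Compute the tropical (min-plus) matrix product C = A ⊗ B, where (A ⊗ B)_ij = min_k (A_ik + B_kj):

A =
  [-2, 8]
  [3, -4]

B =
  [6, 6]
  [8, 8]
A ⊗ B =
  [4, 4]
  [4, 4]

Apply the min-plus product entry-by-entry:
  C[0][0] = min over k of (A[0][0] + B[0][0] = -2 + 6 = 4, A[0][1] + B[1][0] = 8 + 8 = 16) = 4 (attained at k = 0)
  C[0][1] = min over k of (A[0][0] + B[0][1] = -2 + 6 = 4, A[0][1] + B[1][1] = 8 + 8 = 16) = 4 (attained at k = 0)
  C[1][0] = min over k of (A[1][0] + B[0][0] = 3 + 6 = 9, A[1][1] + B[1][0] = -4 + 8 = 4) = 4 (attained at k = 1)
  C[1][1] = min over k of (A[1][0] + B[0][1] = 3 + 6 = 9, A[1][1] + B[1][1] = -4 + 8 = 4) = 4 (attained at k = 1)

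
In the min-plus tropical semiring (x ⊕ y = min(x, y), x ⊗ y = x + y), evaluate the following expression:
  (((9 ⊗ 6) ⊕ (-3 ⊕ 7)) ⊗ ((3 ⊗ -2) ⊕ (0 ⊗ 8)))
(((9 ⊗ 6) ⊕ (-3 ⊕ 7)) ⊗ ((3 ⊗ -2) ⊕ (0 ⊗ 8))) = -2

Expand innermost to outermost. Recall ⊕ takes the minimum of its arguments and ⊗ takes their sum. Working out the expression (((9 ⊗ 6) ⊕ (-3 ⊕ 7)) ⊗ ((3 ⊗ -2) ⊕ (0 ⊗ 8))) gives -2.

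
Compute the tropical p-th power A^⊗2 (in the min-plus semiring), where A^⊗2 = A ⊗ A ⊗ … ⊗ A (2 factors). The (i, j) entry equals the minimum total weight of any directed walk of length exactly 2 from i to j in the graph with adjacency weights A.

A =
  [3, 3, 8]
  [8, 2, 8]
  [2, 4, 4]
A^⊗2 =
  [6, 5, 11]
  [10, 4, 10]
  [5, 5, 8]

Each entry (A^⊗2)_ij equals the minimum over all length-2 walks i = v_0 → v_1 → … → v_2 = j of Σ_t A[v_t][v_{t+1}]. For example, for (i, j) = (0, 2) we minimise over 3 possible intermediate vertex sequences; the minimum is 11, attained along the walk 0 → 0 → 2.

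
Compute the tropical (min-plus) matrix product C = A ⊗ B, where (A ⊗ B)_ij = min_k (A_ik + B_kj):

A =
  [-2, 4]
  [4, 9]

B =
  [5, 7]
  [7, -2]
A ⊗ B =
  [3, 2]
  [9, 7]

Apply the min-plus product entry-by-entry:
  C[0][0] = min over k of (A[0][0] + B[0][0] = -2 + 5 = 3, A[0][1] + B[1][0] = 4 + 7 = 11) = 3 (attained at k = 0)
  C[0][1] = min over k of (A[0][0] + B[0][1] = -2 + 7 = 5, A[0][1] + B[1][1] = 4 + -2 = 2) = 2 (attained at k = 1)
  C[1][0] = min over k of (A[1][0] + B[0][0] = 4 + 5 = 9, A[1][1] + B[1][0] = 9 + 7 = 16) = 9 (attained at k = 0)
  C[1][1] = min over k of (A[1][0] + B[0][1] = 4 + 7 = 11, A[1][1] + B[1][1] = 9 + -2 = 7) = 7 (attained at k = 1)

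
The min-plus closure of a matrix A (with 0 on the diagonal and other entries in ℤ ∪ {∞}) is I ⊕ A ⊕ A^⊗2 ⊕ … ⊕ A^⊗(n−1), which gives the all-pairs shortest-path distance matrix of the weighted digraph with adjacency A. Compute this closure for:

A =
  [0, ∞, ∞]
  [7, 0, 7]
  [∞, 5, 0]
Closure =
  [0, ∞, ∞]
  [7, 0, 7]
  [12, 5, 0]

This is the Floyd-Warshall all-pairs shortest-path computation. For each intermediate vertex k = 0, 1, …, 2, update dist[i][j] ← min(dist[i][j], dist[i][k] + dist[k][j]). The final matrix gives, for each (i, j), the minimum total weight of any directed path from i to j (possibly empty when i = j).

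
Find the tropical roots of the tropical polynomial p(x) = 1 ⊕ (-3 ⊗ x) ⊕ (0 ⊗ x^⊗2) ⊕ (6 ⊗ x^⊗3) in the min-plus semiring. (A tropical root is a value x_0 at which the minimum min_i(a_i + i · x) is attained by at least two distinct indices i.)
Roots: {-6, -3, 4}

Each tropical root is a break point of the lower envelope of the lines y = a_i + i · x (there are 4 lines, with slopes 0, 1, ..., 3). Only the lines that attain the minimum somewhere contribute to roots; other lines are dominated. Here the surviving (envelope) indices are i = 3, i = 2, i = 1, i = 0.
Intersections between consecutive envelope lines give the roots: for adjacent envelope indices i < j the intersection is x = (a_i − a_j) / (j − i). Reading off the sorted break points: {-6, -3, 4}.
Verification: at each break x_0, at least two indices attain the minimum of min_i(a_i + i · x_0).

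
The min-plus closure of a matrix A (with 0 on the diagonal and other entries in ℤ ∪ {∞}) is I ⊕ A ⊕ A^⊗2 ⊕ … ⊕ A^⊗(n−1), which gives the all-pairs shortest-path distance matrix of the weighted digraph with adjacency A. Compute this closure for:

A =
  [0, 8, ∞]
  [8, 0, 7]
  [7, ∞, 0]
Closure =
  [0, 8, 15]
  [8, 0, 7]
  [7, 15, 0]

This is the Floyd-Warshall all-pairs shortest-path computation. For each intermediate vertex k = 0, 1, …, 2, update dist[i][j] ← min(dist[i][j], dist[i][k] + dist[k][j]). The final matrix gives, for each (i, j), the minimum total weight of any directed path from i to j (possibly empty when i = j).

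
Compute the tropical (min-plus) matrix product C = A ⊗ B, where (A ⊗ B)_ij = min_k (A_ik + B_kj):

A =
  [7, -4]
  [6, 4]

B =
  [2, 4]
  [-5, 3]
A ⊗ B =
  [-9, -1]
  [-1, 7]

Apply the min-plus product entry-by-entry:
  C[0][0] = min over k of (A[0][0] + B[0][0] = 7 + 2 = 9, A[0][1] + B[1][0] = -4 + -5 = -9) = -9 (attained at k = 1)
  C[0][1] = min over k of (A[0][0] + B[0][1] = 7 + 4 = 11, A[0][1] + B[1][1] = -4 + 3 = -1) = -1 (attained at k = 1)
  C[1][0] = min over k of (A[1][0] + B[0][0] = 6 + 2 = 8, A[1][1] + B[1][0] = 4 + -5 = -1) = -1 (attained at k = 1)
  C[1][1] = min over k of (A[1][0] + B[0][1] = 6 + 4 = 10, A[1][1] + B[1][1] = 4 + 3 = 7) = 7 (attained at k = 1)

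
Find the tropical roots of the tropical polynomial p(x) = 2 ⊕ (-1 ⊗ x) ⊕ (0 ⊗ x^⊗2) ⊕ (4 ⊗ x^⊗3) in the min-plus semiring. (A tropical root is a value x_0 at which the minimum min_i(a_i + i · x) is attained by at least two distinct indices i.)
Roots: {-4, -1, 3}

Each tropical root is a break point of the lower envelope of the lines y = a_i + i · x (there are 4 lines, with slopes 0, 1, ..., 3). Only the lines that attain the minimum somewhere contribute to roots; other lines are dominated. Here the surviving (envelope) indices are i = 3, i = 2, i = 1, i = 0.
Intersections between consecutive envelope lines give the roots: for adjacent envelope indices i < j the intersection is x = (a_i − a_j) / (j − i). Reading off the sorted break points: {-4, -1, 3}.
Verification: at each break x_0, at least two indices attain the minimum of min_i(a_i + i · x_0).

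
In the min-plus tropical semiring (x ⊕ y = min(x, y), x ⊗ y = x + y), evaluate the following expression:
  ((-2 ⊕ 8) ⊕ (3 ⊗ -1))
((-2 ⊕ 8) ⊕ (3 ⊗ -1)) = -2

Expand innermost to outermost. Recall ⊕ takes the minimum of its arguments and ⊗ takes their sum. Working out the expression ((-2 ⊕ 8) ⊕ (3 ⊗ -1)) gives -2.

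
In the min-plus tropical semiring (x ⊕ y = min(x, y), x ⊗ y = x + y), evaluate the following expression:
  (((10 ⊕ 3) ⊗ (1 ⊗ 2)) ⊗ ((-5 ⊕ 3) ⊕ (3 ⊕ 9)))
(((10 ⊕ 3) ⊗ (1 ⊗ 2)) ⊗ ((-5 ⊕ 3) ⊕ (3 ⊕ 9))) = 1

Expand innermost to outermost. Recall ⊕ takes the minimum of its arguments and ⊗ takes their sum. Working out the expression (((10 ⊕ 3) ⊗ (1 ⊗ 2)) ⊗ ((-5 ⊕ 3) ⊕ (3 ⊕ 9))) gives 1.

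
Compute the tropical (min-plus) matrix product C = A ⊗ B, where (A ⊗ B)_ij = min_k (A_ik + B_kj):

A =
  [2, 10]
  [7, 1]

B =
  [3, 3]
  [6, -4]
A ⊗ B =
  [5, 5]
  [7, -3]

Apply the min-plus product entry-by-entry:
  C[0][0] = min over k of (A[0][0] + B[0][0] = 2 + 3 = 5, A[0][1] + B[1][0] = 10 + 6 = 16) = 5 (attained at k = 0)
  C[0][1] = min over k of (A[0][0] + B[0][1] = 2 + 3 = 5, A[0][1] + B[1][1] = 10 + -4 = 6) = 5 (attained at k = 0)
  C[1][0] = min over k of (A[1][0] + B[0][0] = 7 + 3 = 10, A[1][1] + B[1][0] = 1 + 6 = 7) = 7 (attained at k = 1)
  C[1][1] = min over k of (A[1][0] + B[0][1] = 7 + 3 = 10, A[1][1] + B[1][1] = 1 + -4 = -3) = -3 (attained at k = 1)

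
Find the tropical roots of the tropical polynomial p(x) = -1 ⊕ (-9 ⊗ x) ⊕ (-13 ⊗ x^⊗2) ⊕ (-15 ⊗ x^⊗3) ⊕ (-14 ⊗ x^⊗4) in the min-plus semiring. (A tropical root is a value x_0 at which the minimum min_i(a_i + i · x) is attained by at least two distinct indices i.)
Roots: {-1, 2, 4, 8}

Each tropical root is a break point of the lower envelope of the lines y = a_i + i · x (there are 5 lines, with slopes 0, 1, ..., 4). Only the lines that attain the minimum somewhere contribute to roots; other lines are dominated. Here the surviving (envelope) indices are i = 4, i = 3, i = 2, i = 1, i = 0.
Intersections between consecutive envelope lines give the roots: for adjacent envelope indices i < j the intersection is x = (a_i − a_j) / (j − i). Reading off the sorted break points: {-1, 2, 4, 8}.
Verification: at each break x_0, at least two indices attain the minimum of min_i(a_i + i · x_0).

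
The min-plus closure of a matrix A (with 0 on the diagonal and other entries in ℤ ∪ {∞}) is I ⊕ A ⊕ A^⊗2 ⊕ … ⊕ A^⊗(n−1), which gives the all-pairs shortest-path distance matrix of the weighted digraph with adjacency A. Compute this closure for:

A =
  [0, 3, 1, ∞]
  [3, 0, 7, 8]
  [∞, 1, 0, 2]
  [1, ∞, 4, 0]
Closure =
  [0, 2, 1, 3]
  [3, 0, 4, 6]
  [3, 1, 0, 2]
  [1, 3, 2, 0]

This is the Floyd-Warshall all-pairs shortest-path computation. For each intermediate vertex k = 0, 1, …, 3, update dist[i][j] ← min(dist[i][j], dist[i][k] + dist[k][j]). The final matrix gives, for each (i, j), the minimum total weight of any directed path from i to j (possibly empty when i = j).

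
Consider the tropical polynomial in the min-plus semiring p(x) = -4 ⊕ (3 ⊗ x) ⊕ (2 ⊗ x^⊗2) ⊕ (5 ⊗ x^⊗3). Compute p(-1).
p(-1) = -4

A tropical monomial a ⊗ x^⊗i evaluates to a + i · x. Evaluating each term at x = -1:
  Term 0 contributes -4 + 0 · -1 = -4
  Term 1 contributes 3 + 1 · -1 = 2
  Term 2 contributes 2 + 2 · -1 = 0
  Term 3 contributes 5 + 3 · -1 = 2
p(-1) = ⊕ of these = min[-4, 2, 0, 2] = -4.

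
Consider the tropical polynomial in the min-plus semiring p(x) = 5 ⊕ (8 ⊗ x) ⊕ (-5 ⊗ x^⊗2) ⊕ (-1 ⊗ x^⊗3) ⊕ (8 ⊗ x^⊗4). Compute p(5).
p(5) = 5

A tropical monomial a ⊗ x^⊗i evaluates to a + i · x. Evaluating each term at x = 5:
  Term 0 contributes 5 + 0 · 5 = 5
  Term 1 contributes 8 + 1 · 5 = 13
  Term 2 contributes -5 + 2 · 5 = 5
  Term 3 contributes -1 + 3 · 5 = 14
  Term 4 contributes 8 + 4 · 5 = 28
p(5) = ⊕ of these = min[5, 13, 5, 14, 28] = 5.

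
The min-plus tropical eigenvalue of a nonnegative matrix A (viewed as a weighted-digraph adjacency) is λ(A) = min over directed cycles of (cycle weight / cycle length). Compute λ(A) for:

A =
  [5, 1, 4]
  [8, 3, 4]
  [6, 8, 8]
λ(A) = 3

Enumerate directed cycles and compute their means (weight / length). Sample:
  cycle 0 → 0: weight = 5, length = 1, mean = 5/1 ≈ 5.000
  cycle 1 → 1: weight = 3, length = 1, mean = 3/1 ≈ 3.000
  cycle 2 → 2: weight = 8, length = 1, mean = 8/1 ≈ 8.000
  cycle 0 → 1 → 0: weight = 9, length = 2, mean = 9/2 ≈ 4.500
  cycle 0 → 2 → 0: weight = 10, length = 2, mean = 10/2 ≈ 5.000
  cycle 1 → 0 → 1: weight = 9, length = 2, mean = 9/2 ≈ 4.500
Minimum mean = 3.000, attained e.g. along the cycle 1 → 1 with weight 3 and length 1. So λ(A) = 3/1 = 3.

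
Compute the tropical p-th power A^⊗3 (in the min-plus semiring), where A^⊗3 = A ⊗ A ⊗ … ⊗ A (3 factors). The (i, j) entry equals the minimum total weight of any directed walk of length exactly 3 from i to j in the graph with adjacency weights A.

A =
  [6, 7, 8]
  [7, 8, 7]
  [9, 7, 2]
A^⊗3 =
  [18, 17, 12]
  [18, 16, 11]
  [13, 11, 6]

Each entry (A^⊗3)_ij equals the minimum over all length-3 walks i = v_0 → v_1 → … → v_3 = j of Σ_t A[v_t][v_{t+1}]. For example, for (i, j) = (0, 2) we minimise over 9 possible intermediate vertex sequences; the minimum is 12, attained along the walk 0 → 2 → 2 → 2.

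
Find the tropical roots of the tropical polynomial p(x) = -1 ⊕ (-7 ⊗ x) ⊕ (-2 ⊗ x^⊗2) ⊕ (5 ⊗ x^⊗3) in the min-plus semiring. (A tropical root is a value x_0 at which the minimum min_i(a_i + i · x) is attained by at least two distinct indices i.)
Roots: {-7, -5, 6}

Each tropical root is a break point of the lower envelope of the lines y = a_i + i · x (there are 4 lines, with slopes 0, 1, ..., 3). Only the lines that attain the minimum somewhere contribute to roots; other lines are dominated. Here the surviving (envelope) indices are i = 3, i = 2, i = 1, i = 0.
Intersections between consecutive envelope lines give the roots: for adjacent envelope indices i < j the intersection is x = (a_i − a_j) / (j − i). Reading off the sorted break points: {-7, -5, 6}.
Verification: at each break x_0, at least two indices attain the minimum of min_i(a_i + i · x_0).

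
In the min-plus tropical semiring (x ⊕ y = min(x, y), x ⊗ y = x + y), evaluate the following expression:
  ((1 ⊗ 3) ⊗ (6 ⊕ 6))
((1 ⊗ 3) ⊗ (6 ⊕ 6)) = 10

Expand innermost to outermost. Recall ⊕ takes the minimum of its arguments and ⊗ takes their sum. Working out the expression ((1 ⊗ 3) ⊗ (6 ⊕ 6)) gives 10.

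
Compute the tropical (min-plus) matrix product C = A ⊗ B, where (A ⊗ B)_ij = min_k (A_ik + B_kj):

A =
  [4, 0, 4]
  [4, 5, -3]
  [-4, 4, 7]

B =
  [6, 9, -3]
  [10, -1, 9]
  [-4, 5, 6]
A ⊗ B =
  [0, -1, 1]
  [-7, 2, 1]
  [2, 3, -7]

Apply the min-plus product entry-by-entry:
  C[0][0] = min over k of (A[0][0] + B[0][0] = 4 + 6 = 10, A[0][1] + B[1][0] = 0 + 10 = 10, A[0][2] + B[2][0] = 4 + -4 = 0) = 0 (attained at k = 2)
  C[0][1] = min over k of (A[0][0] + B[0][1] = 4 + 9 = 13, A[0][1] + B[1][1] = 0 + -1 = -1, A[0][2] + B[2][1] = 4 + 5 = 9) = -1 (attained at k = 1)
  C[0][2] = min over k of (A[0][0] + B[0][2] = 4 + -3 = 1, A[0][1] + B[1][2] = 0 + 9 = 9, A[0][2] + B[2][2] = 4 + 6 = 10) = 1 (attained at k = 0)
  C[1][0] = min over k of (A[1][0] + B[0][0] = 4 + 6 = 10, A[1][1] + B[1][0] = 5 + 10 = 15, A[1][2] + B[2][0] = -3 + -4 = -7) = -7 (attained at k = 2)
  C[1][1] = min over k of (A[1][0] + B[0][1] = 4 + 9 = 13, A[1][1] + B[1][1] = 5 + -1 = 4, A[1][2] + B[2][1] = -3 + 5 = 2) = 2 (attained at k = 2)
  C[1][2] = min over k of (A[1][0] + B[0][2] = 4 + -3 = 1, A[1][1] + B[1][2] = 5 + 9 = 14, A[1][2] + B[2][2] = -3 + 6 = 3) = 1 (attained at k = 0)
  C[2][0] = min over k of (A[2][0] + B[0][0] = -4 + 6 = 2, A[2][1] + B[1][0] = 4 + 10 = 14, A[2][2] + B[2][0] = 7 + -4 = 3) = 2 (attained at k = 0)
  C[2][1] = min over k of (A[2][0] + B[0][1] = -4 + 9 = 5, A[2][1] + B[1][1] = 4 + -1 = 3, A[2][2] + B[2][1] = 7 + 5 = 12) = 3 (attained at k = 1)
  C[2][2] = min over k of (A[2][0] + B[0][2] = -4 + -3 = -7, A[2][1] + B[1][2] = 4 + 9 = 13, A[2][2] + B[2][2] = 7 + 6 = 13) = -7 (attained at k = 0)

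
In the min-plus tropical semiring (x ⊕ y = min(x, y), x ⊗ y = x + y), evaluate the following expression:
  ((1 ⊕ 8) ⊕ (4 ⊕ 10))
((1 ⊕ 8) ⊕ (4 ⊕ 10)) = 1

Expand innermost to outermost. Recall ⊕ takes the minimum of its arguments and ⊗ takes their sum. Working out the expression ((1 ⊕ 8) ⊕ (4 ⊕ 10)) gives 1.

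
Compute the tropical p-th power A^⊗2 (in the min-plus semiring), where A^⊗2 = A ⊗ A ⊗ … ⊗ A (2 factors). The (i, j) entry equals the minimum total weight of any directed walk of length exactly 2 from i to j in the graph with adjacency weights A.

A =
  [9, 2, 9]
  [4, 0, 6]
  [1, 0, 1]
A^⊗2 =
  [6, 2, 8]
  [4, 0, 6]
  [2, 0, 2]

Each entry (A^⊗2)_ij equals the minimum over all length-2 walks i = v_0 → v_1 → … → v_2 = j of Σ_t A[v_t][v_{t+1}]. For example, for (i, j) = (0, 2) we minimise over 3 possible intermediate vertex sequences; the minimum is 8, attained along the walk 0 → 1 → 2.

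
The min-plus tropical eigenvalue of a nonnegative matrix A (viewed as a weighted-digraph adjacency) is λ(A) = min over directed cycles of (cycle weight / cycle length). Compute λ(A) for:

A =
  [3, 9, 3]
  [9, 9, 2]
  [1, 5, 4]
λ(A) = 2

Enumerate directed cycles and compute their means (weight / length). Sample:
  cycle 0 → 0: weight = 3, length = 1, mean = 3/1 ≈ 3.000
  cycle 1 → 1: weight = 9, length = 1, mean = 9/1 ≈ 9.000
  cycle 2 → 2: weight = 4, length = 1, mean = 4/1 ≈ 4.000
  cycle 0 → 1 → 0: weight = 18, length = 2, mean = 18/2 ≈ 9.000
  cycle 0 → 2 → 0: weight = 4, length = 2, mean = 4/2 ≈ 2.000
  cycle 1 → 0 → 1: weight = 18, length = 2, mean = 18/2 ≈ 9.000
Minimum mean = 2.000, attained e.g. along the cycle 0 → 2 → 0 with weight 4 and length 2. So λ(A) = 4/2 = 2.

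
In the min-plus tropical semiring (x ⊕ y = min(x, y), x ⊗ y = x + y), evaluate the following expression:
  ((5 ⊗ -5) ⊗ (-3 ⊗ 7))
((5 ⊗ -5) ⊗ (-3 ⊗ 7)) = 4

Expand innermost to outermost. Recall ⊕ takes the minimum of its arguments and ⊗ takes their sum. Working out the expression ((5 ⊗ -5) ⊗ (-3 ⊗ 7)) gives 4.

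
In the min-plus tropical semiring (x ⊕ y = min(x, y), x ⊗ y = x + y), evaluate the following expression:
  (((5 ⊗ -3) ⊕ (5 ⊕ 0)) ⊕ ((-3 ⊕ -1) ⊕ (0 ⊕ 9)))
(((5 ⊗ -3) ⊕ (5 ⊕ 0)) ⊕ ((-3 ⊕ -1) ⊕ (0 ⊕ 9))) = -3

Expand innermost to outermost. Recall ⊕ takes the minimum of its arguments and ⊗ takes their sum. Working out the expression (((5 ⊗ -3) ⊕ (5 ⊕ 0)) ⊕ ((-3 ⊕ -1) ⊕ (0 ⊕ 9))) gives -3.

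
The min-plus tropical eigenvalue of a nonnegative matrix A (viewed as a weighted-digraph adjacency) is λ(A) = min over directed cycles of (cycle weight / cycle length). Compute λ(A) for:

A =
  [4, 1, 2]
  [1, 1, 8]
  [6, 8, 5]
λ(A) = 1

Enumerate directed cycles and compute their means (weight / length). Sample:
  cycle 0 → 0: weight = 4, length = 1, mean = 4/1 ≈ 4.000
  cycle 1 → 1: weight = 1, length = 1, mean = 1/1 ≈ 1.000
  cycle 2 → 2: weight = 5, length = 1, mean = 5/1 ≈ 5.000
  cycle 0 → 1 → 0: weight = 2, length = 2, mean = 2/2 ≈ 1.000
  cycle 0 → 2 → 0: weight = 8, length = 2, mean = 8/2 ≈ 4.000
  cycle 1 → 0 → 1: weight = 2, length = 2, mean = 2/2 ≈ 1.000
Minimum mean = 1.000, attained e.g. along the cycle 1 → 1 with weight 1 and length 1. So λ(A) = 1/1 = 1.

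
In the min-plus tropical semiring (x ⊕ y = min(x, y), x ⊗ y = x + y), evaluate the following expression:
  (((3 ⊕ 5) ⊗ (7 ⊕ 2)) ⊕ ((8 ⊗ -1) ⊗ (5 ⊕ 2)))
(((3 ⊕ 5) ⊗ (7 ⊕ 2)) ⊕ ((8 ⊗ -1) ⊗ (5 ⊕ 2))) = 5

Expand innermost to outermost. Recall ⊕ takes the minimum of its arguments and ⊗ takes their sum. Working out the expression (((3 ⊕ 5) ⊗ (7 ⊕ 2)) ⊕ ((8 ⊗ -1) ⊗ (5 ⊕ 2))) gives 5.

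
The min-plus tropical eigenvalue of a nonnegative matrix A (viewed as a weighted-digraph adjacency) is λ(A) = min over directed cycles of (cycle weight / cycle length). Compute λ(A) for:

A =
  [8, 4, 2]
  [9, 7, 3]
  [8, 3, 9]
λ(A) = 3

Enumerate directed cycles and compute their means (weight / length). Sample:
  cycle 0 → 0: weight = 8, length = 1, mean = 8/1 ≈ 8.000
  cycle 1 → 1: weight = 7, length = 1, mean = 7/1 ≈ 7.000
  cycle 2 → 2: weight = 9, length = 1, mean = 9/1 ≈ 9.000
  cycle 0 → 1 → 0: weight = 13, length = 2, mean = 13/2 ≈ 6.500
  cycle 0 → 2 → 0: weight = 10, length = 2, mean = 10/2 ≈ 5.000
  cycle 1 → 0 → 1: weight = 13, length = 2, mean = 13/2 ≈ 6.500
Minimum mean = 3.000, attained e.g. along the cycle 1 → 2 → 1 with weight 6 and length 2. So λ(A) = 6/2 = 3.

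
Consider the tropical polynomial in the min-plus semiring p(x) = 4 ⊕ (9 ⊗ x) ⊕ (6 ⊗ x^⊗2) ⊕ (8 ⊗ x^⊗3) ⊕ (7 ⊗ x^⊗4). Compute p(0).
p(0) = 4

A tropical monomial a ⊗ x^⊗i evaluates to a + i · x. Evaluating each term at x = 0:
  Term 0 contributes 4 + 0 · 0 = 4
  Term 1 contributes 9 + 1 · 0 = 9
  Term 2 contributes 6 + 2 · 0 = 6
  Term 3 contributes 8 + 3 · 0 = 8
  Term 4 contributes 7 + 4 · 0 = 7
p(0) = ⊕ of these = min[4, 9, 6, 8, 7] = 4.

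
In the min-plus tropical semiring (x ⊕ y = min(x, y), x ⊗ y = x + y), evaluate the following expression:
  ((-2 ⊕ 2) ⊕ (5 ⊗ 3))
((-2 ⊕ 2) ⊕ (5 ⊗ 3)) = -2

Expand innermost to outermost. Recall ⊕ takes the minimum of its arguments and ⊗ takes their sum. Working out the expression ((-2 ⊕ 2) ⊕ (5 ⊗ 3)) gives -2.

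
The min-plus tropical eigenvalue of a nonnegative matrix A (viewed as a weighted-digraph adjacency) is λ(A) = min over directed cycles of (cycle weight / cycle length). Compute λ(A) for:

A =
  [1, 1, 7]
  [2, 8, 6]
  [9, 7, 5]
λ(A) = 1

Enumerate directed cycles and compute their means (weight / length). Sample:
  cycle 0 → 0: weight = 1, length = 1, mean = 1/1 ≈ 1.000
  cycle 1 → 1: weight = 8, length = 1, mean = 8/1 ≈ 8.000
  cycle 2 → 2: weight = 5, length = 1, mean = 5/1 ≈ 5.000
  cycle 0 → 1 → 0: weight = 3, length = 2, mean = 3/2 ≈ 1.500
  cycle 0 → 2 → 0: weight = 16, length = 2, mean = 16/2 ≈ 8.000
  cycle 1 → 0 → 1: weight = 3, length = 2, mean = 3/2 ≈ 1.500
Minimum mean = 1.000, attained e.g. along the cycle 0 → 0 with weight 1 and length 1. So λ(A) = 1/1 = 1.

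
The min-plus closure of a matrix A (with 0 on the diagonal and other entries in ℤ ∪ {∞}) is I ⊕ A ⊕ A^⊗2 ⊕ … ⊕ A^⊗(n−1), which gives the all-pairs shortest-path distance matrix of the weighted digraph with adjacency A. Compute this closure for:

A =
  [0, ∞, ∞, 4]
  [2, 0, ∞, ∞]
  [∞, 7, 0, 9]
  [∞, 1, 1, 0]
Closure =
  [0, 5, 5, 4]
  [2, 0, 7, 6]
  [9, 7, 0, 9]
  [3, 1, 1, 0]

This is the Floyd-Warshall all-pairs shortest-path computation. For each intermediate vertex k = 0, 1, …, 3, update dist[i][j] ← min(dist[i][j], dist[i][k] + dist[k][j]). The final matrix gives, for each (i, j), the minimum total weight of any directed path from i to j (possibly empty when i = j).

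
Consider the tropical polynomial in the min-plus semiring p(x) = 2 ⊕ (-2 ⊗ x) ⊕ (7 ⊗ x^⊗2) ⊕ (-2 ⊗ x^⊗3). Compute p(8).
p(8) = 2

A tropical monomial a ⊗ x^⊗i evaluates to a + i · x. Evaluating each term at x = 8:
  Term 0 contributes 2 + 0 · 8 = 2
  Term 1 contributes -2 + 1 · 8 = 6
  Term 2 contributes 7 + 2 · 8 = 23
  Term 3 contributes -2 + 3 · 8 = 22
p(8) = ⊕ of these = min[2, 6, 23, 22] = 2.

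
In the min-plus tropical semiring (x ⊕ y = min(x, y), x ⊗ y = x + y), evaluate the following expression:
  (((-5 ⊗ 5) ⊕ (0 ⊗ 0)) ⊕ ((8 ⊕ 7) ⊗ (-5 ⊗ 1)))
(((-5 ⊗ 5) ⊕ (0 ⊗ 0)) ⊕ ((8 ⊕ 7) ⊗ (-5 ⊗ 1))) = 0

Expand innermost to outermost. Recall ⊕ takes the minimum of its arguments and ⊗ takes their sum. Working out the expression (((-5 ⊗ 5) ⊕ (0 ⊗ 0)) ⊕ ((8 ⊕ 7) ⊗ (-5 ⊗ 1))) gives 0.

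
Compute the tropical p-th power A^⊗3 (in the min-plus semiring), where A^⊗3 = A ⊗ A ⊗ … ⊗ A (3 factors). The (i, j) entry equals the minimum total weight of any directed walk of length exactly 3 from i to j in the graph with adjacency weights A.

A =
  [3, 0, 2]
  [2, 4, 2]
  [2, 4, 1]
A^⊗3 =
  [4, 2, 3]
  [4, 4, 4]
  [4, 3, 3]

Each entry (A^⊗3)_ij equals the minimum over all length-3 walks i = v_0 → v_1 → … → v_3 = j of Σ_t A[v_t][v_{t+1}]. For example, for (i, j) = (0, 2) we minimise over 9 possible intermediate vertex sequences; the minimum is 3, attained along the walk 0 → 1 → 2 → 2.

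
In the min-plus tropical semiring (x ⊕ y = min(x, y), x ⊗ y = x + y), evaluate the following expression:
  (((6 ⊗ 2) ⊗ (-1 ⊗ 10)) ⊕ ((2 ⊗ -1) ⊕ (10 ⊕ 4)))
(((6 ⊗ 2) ⊗ (-1 ⊗ 10)) ⊕ ((2 ⊗ -1) ⊕ (10 ⊕ 4))) = 1

Expand innermost to outermost. Recall ⊕ takes the minimum of its arguments and ⊗ takes their sum. Working out the expression (((6 ⊗ 2) ⊗ (-1 ⊗ 10)) ⊕ ((2 ⊗ -1) ⊕ (10 ⊕ 4))) gives 1.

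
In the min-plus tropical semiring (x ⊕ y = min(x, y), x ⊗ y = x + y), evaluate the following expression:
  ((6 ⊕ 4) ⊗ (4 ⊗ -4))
((6 ⊕ 4) ⊗ (4 ⊗ -4)) = 4

Expand innermost to outermost. Recall ⊕ takes the minimum of its arguments and ⊗ takes their sum. Working out the expression ((6 ⊕ 4) ⊗ (4 ⊗ -4)) gives 4.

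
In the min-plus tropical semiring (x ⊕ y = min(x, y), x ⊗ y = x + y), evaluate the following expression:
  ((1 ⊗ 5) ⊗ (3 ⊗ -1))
((1 ⊗ 5) ⊗ (3 ⊗ -1)) = 8

Expand innermost to outermost. Recall ⊕ takes the minimum of its arguments and ⊗ takes their sum. Working out the expression ((1 ⊗ 5) ⊗ (3 ⊗ -1)) gives 8.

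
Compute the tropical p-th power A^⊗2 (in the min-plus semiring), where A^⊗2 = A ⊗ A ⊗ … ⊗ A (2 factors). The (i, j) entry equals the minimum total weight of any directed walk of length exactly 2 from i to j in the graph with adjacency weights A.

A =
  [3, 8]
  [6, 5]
A^⊗2 =
  [6, 11]
  [9, 10]

Each entry (A^⊗2)_ij equals the minimum over all length-2 walks i = v_0 → v_1 → … → v_2 = j of Σ_t A[v_t][v_{t+1}]. For example, for (i, j) = (0, 1) we minimise over 2 possible intermediate vertex sequences; the minimum is 11, attained along the walk 0 → 0 → 1.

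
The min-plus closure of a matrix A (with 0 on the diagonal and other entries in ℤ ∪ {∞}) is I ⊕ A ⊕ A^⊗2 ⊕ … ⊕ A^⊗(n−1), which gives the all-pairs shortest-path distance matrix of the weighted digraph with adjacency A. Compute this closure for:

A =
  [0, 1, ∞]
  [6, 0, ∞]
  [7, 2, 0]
Closure =
  [0, 1, ∞]
  [6, 0, ∞]
  [7, 2, 0]

This is the Floyd-Warshall all-pairs shortest-path computation. For each intermediate vertex k = 0, 1, …, 2, update dist[i][j] ← min(dist[i][j], dist[i][k] + dist[k][j]). The final matrix gives, for each (i, j), the minimum total weight of any directed path from i to j (possibly empty when i = j).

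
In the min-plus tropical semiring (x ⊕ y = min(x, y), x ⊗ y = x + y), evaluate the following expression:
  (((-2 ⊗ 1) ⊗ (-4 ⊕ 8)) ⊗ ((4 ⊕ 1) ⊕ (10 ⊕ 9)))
(((-2 ⊗ 1) ⊗ (-4 ⊕ 8)) ⊗ ((4 ⊕ 1) ⊕ (10 ⊕ 9))) = -4

Expand innermost to outermost. Recall ⊕ takes the minimum of its arguments and ⊗ takes their sum. Working out the expression (((-2 ⊗ 1) ⊗ (-4 ⊕ 8)) ⊗ ((4 ⊕ 1) ⊕ (10 ⊕ 9))) gives -4.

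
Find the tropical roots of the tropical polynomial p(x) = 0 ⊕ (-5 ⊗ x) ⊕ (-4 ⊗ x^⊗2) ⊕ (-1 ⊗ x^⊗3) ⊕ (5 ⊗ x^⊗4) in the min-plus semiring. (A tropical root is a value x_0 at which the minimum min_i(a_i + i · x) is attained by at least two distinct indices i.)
Roots: {-6, -3, -1, 5}

Each tropical root is a break point of the lower envelope of the lines y = a_i + i · x (there are 5 lines, with slopes 0, 1, ..., 4). Only the lines that attain the minimum somewhere contribute to roots; other lines are dominated. Here the surviving (envelope) indices are i = 4, i = 3, i = 2, i = 1, i = 0.
Intersections between consecutive envelope lines give the roots: for adjacent envelope indices i < j the intersection is x = (a_i − a_j) / (j − i). Reading off the sorted break points: {-6, -3, -1, 5}.
Verification: at each break x_0, at least two indices attain the minimum of min_i(a_i + i · x_0).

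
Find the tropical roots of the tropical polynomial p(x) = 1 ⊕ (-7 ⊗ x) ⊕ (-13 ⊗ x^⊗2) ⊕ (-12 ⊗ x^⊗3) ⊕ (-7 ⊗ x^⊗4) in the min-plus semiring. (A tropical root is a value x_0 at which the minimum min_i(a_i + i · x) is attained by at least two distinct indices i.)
Roots: {-5, -1, 6, 8}

Each tropical root is a break point of the lower envelope of the lines y = a_i + i · x (there are 5 lines, with slopes 0, 1, ..., 4). Only the lines that attain the minimum somewhere contribute to roots; other lines are dominated. Here the surviving (envelope) indices are i = 4, i = 3, i = 2, i = 1, i = 0.
Intersections between consecutive envelope lines give the roots: for adjacent envelope indices i < j the intersection is x = (a_i − a_j) / (j − i). Reading off the sorted break points: {-5, -1, 6, 8}.
Verification: at each break x_0, at least two indices attain the minimum of min_i(a_i + i · x_0).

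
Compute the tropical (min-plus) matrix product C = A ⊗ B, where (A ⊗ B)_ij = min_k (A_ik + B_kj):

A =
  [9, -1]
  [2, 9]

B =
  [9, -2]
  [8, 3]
A ⊗ B =
  [7, 2]
  [11, 0]

Apply the min-plus product entry-by-entry:
  C[0][0] = min over k of (A[0][0] + B[0][0] = 9 + 9 = 18, A[0][1] + B[1][0] = -1 + 8 = 7) = 7 (attained at k = 1)
  C[0][1] = min over k of (A[0][0] + B[0][1] = 9 + -2 = 7, A[0][1] + B[1][1] = -1 + 3 = 2) = 2 (attained at k = 1)
  C[1][0] = min over k of (A[1][0] + B[0][0] = 2 + 9 = 11, A[1][1] + B[1][0] = 9 + 8 = 17) = 11 (attained at k = 0)
  C[1][1] = min over k of (A[1][0] + B[0][1] = 2 + -2 = 0, A[1][1] + B[1][1] = 9 + 3 = 12) = 0 (attained at k = 0)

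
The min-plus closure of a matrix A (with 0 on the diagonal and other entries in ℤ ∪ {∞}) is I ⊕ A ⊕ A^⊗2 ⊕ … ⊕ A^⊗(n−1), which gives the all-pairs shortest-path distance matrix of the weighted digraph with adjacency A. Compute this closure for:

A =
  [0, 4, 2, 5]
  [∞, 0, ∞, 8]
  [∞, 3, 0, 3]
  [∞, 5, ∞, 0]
Closure =
  [0, 4, 2, 5]
  [∞, 0, ∞, 8]
  [∞, 3, 0, 3]
  [∞, 5, ∞, 0]

This is the Floyd-Warshall all-pairs shortest-path computation. For each intermediate vertex k = 0, 1, …, 3, update dist[i][j] ← min(dist[i][j], dist[i][k] + dist[k][j]). The final matrix gives, for each (i, j), the minimum total weight of any directed path from i to j (possibly empty when i = j).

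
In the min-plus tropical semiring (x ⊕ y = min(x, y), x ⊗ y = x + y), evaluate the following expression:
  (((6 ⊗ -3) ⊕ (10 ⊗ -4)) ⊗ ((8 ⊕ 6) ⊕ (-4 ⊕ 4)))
(((6 ⊗ -3) ⊕ (10 ⊗ -4)) ⊗ ((8 ⊕ 6) ⊕ (-4 ⊕ 4))) = -1

Expand innermost to outermost. Recall ⊕ takes the minimum of its arguments and ⊗ takes their sum. Working out the expression (((6 ⊗ -3) ⊕ (10 ⊗ -4)) ⊗ ((8 ⊕ 6) ⊕ (-4 ⊕ 4))) gives -1.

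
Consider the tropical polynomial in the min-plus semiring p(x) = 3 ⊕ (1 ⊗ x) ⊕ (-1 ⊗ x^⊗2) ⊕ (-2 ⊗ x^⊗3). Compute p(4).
p(4) = 3

A tropical monomial a ⊗ x^⊗i evaluates to a + i · x. Evaluating each term at x = 4:
  Term 0 contributes 3 + 0 · 4 = 3
  Term 1 contributes 1 + 1 · 4 = 5
  Term 2 contributes -1 + 2 · 4 = 7
  Term 3 contributes -2 + 3 · 4 = 10
p(4) = ⊕ of these = min[3, 5, 7, 10] = 3.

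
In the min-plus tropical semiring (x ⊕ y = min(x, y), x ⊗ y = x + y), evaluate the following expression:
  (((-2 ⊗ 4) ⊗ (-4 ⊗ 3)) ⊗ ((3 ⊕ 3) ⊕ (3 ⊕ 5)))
(((-2 ⊗ 4) ⊗ (-4 ⊗ 3)) ⊗ ((3 ⊕ 3) ⊕ (3 ⊕ 5))) = 4

Expand innermost to outermost. Recall ⊕ takes the minimum of its arguments and ⊗ takes their sum. Working out the expression (((-2 ⊗ 4) ⊗ (-4 ⊗ 3)) ⊗ ((3 ⊕ 3) ⊕ (3 ⊕ 5))) gives 4.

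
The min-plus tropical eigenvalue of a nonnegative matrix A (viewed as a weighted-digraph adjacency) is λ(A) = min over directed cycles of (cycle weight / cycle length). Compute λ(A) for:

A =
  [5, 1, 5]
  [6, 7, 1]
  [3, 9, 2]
λ(A) = 5/3

Enumerate directed cycles and compute their means (weight / length). Sample:
  cycle 0 → 0: weight = 5, length = 1, mean = 5/1 ≈ 5.000
  cycle 1 → 1: weight = 7, length = 1, mean = 7/1 ≈ 7.000
  cycle 2 → 2: weight = 2, length = 1, mean = 2/1 ≈ 2.000
  cycle 0 → 1 → 0: weight = 7, length = 2, mean = 7/2 ≈ 3.500
  cycle 0 → 2 → 0: weight = 8, length = 2, mean = 8/2 ≈ 4.000
  cycle 1 → 0 → 1: weight = 7, length = 2, mean = 7/2 ≈ 3.500
Minimum mean = 1.667, attained e.g. along the cycle 0 → 1 → 2 → 0 with weight 5 and length 3. So λ(A) = 5/3 = 5/3.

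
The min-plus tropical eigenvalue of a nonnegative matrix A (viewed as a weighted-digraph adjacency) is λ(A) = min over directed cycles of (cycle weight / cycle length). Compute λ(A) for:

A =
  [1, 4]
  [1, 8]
λ(A) = 1

Enumerate directed cycles and compute their means (weight / length). Sample:
  cycle 0 → 0: weight = 1, length = 1, mean = 1/1 ≈ 1.000
  cycle 1 → 1: weight = 8, length = 1, mean = 8/1 ≈ 8.000
  cycle 0 → 1 → 0: weight = 5, length = 2, mean = 5/2 ≈ 2.500
  cycle 1 → 0 → 1: weight = 5, length = 2, mean = 5/2 ≈ 2.500
Minimum mean = 1.000, attained e.g. along the cycle 0 → 0 with weight 1 and length 1. So λ(A) = 1/1 = 1.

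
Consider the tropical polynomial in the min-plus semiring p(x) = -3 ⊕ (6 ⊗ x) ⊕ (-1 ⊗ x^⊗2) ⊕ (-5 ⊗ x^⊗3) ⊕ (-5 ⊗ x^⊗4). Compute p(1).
p(1) = -3

A tropical monomial a ⊗ x^⊗i evaluates to a + i · x. Evaluating each term at x = 1:
  Term 0 contributes -3 + 0 · 1 = -3
  Term 1 contributes 6 + 1 · 1 = 7
  Term 2 contributes -1 + 2 · 1 = 1
  Term 3 contributes -5 + 3 · 1 = -2
  Term 4 contributes -5 + 4 · 1 = -1
p(1) = ⊕ of these = min[-3, 7, 1, -2, -1] = -3.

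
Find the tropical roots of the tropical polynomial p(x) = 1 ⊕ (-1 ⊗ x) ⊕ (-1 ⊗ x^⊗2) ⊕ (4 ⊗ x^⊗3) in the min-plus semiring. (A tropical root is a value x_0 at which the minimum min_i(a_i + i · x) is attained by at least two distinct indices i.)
Roots: {-5, 0, 2}

Each tropical root is a break point of the lower envelope of the lines y = a_i + i · x (there are 4 lines, with slopes 0, 1, ..., 3). Only the lines that attain the minimum somewhere contribute to roots; other lines are dominated. Here the surviving (envelope) indices are i = 3, i = 2, i = 1, i = 0.
Intersections between consecutive envelope lines give the roots: for adjacent envelope indices i < j the intersection is x = (a_i − a_j) / (j − i). Reading off the sorted break points: {-5, 0, 2}.
Verification: at each break x_0, at least two indices attain the minimum of min_i(a_i + i · x_0).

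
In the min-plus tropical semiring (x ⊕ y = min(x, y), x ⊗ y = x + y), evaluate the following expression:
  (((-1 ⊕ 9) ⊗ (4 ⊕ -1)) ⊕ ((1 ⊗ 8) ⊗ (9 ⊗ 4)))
(((-1 ⊕ 9) ⊗ (4 ⊕ -1)) ⊕ ((1 ⊗ 8) ⊗ (9 ⊗ 4))) = -2

Expand innermost to outermost. Recall ⊕ takes the minimum of its arguments and ⊗ takes their sum. Working out the expression (((-1 ⊕ 9) ⊗ (4 ⊕ -1)) ⊕ ((1 ⊗ 8) ⊗ (9 ⊗ 4))) gives -2.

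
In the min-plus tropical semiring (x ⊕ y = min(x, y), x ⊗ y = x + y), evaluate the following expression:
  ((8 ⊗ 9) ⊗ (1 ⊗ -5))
((8 ⊗ 9) ⊗ (1 ⊗ -5)) = 13

Expand innermost to outermost. Recall ⊕ takes the minimum of its arguments and ⊗ takes their sum. Working out the expression ((8 ⊗ 9) ⊗ (1 ⊗ -5)) gives 13.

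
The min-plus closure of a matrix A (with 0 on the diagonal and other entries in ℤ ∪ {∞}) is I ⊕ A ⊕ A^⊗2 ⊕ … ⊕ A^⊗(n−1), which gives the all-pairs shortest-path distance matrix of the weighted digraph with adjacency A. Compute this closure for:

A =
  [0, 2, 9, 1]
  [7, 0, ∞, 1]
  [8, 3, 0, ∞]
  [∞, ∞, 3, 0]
Closure =
  [0, 2, 4, 1]
  [7, 0, 4, 1]
  [8, 3, 0, 4]
  [11, 6, 3, 0]

This is the Floyd-Warshall all-pairs shortest-path computation. For each intermediate vertex k = 0, 1, …, 3, update dist[i][j] ← min(dist[i][j], dist[i][k] + dist[k][j]). The final matrix gives, for each (i, j), the minimum total weight of any directed path from i to j (possibly empty when i = j).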